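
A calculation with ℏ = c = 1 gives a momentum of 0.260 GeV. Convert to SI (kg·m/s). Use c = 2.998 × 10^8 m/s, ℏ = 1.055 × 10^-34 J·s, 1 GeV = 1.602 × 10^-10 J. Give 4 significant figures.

1.389 × 10^-19 kg·m/s

Momentum is [E]/c; divide by c.
1 GeV → 1/c × (1 GeV in J) = 5.344 × 10^-19 kg·m/s.
Result: 0.260 × 5.344 × 10^-19 = 1.389 × 10^-19 kg·m/s.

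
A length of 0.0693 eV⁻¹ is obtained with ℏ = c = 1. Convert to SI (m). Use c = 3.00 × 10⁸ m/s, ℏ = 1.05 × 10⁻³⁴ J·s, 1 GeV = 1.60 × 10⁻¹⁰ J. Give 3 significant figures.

1.36 × 10⁻⁸ m

A length is [E]⁻¹ in ℏ=c=1; restore one factor of ℏc.
1 GeV⁻¹ → ℏc × (1 GeV in J)⁻¹ = 1.97 × 10⁻¹⁶ m.
Convert the energy scale: 0.0693 eV⁻¹ = 6.93 × 10⁷ GeV⁻¹.
Result: 6.93 × 10⁷ × 1.97 × 10⁻¹⁶ = 1.36 × 10⁻⁸ m.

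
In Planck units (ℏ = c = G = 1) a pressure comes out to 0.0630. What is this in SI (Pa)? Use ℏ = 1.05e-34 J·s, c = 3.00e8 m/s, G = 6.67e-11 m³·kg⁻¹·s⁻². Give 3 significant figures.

One Planck pressure: p_P = c⁷/(ℏG²) = 4.68e113 Pa.
0.0630 × 4.68e113 Pa = 2.95e112 Pa

2.95e112 Pa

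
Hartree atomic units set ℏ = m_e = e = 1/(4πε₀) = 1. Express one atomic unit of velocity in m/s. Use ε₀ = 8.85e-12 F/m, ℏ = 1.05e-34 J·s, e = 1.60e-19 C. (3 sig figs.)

From ℏ = m_e = e = 1/(4πε₀) = 1 the velocity scale is v_au = e²/(4πε₀ℏ).
  = 2.56e-38 / 1.17e-44
  = 2.19e6 m/s

2.19e6 m/s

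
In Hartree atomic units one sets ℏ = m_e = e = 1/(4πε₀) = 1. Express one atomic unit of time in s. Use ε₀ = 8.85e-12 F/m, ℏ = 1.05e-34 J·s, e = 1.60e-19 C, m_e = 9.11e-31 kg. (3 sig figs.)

2.40e-17 s

τ_au = (4πε₀)²ℏ³/(m_e e⁴)
E_h = 4.38e-18 J
ℏ/E_h = 2.40e-17 s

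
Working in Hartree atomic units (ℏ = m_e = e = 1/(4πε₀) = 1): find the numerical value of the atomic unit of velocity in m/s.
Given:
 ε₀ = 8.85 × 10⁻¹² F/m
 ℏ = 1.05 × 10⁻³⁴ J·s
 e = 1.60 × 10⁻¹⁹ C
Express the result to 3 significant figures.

Dimensional analysis gives v_au = e²/(4πε₀ℏ).
  = 2.56 × 10⁻³⁸ / 1.17 × 10⁻⁴⁴
  = 2.19 × 10⁶ m/s

2.19 × 10⁶ m/s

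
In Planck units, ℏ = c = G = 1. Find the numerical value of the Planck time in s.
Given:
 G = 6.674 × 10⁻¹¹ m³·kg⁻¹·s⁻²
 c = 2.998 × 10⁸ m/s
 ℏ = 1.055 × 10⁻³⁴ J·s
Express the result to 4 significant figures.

Dimensional analysis gives t_P = √(ℏG/c⁵).
  = √(2.907 × 10⁻⁸⁷)
  = 5.392 × 10⁻⁴⁴ s

5.392 × 10⁻⁴⁴ s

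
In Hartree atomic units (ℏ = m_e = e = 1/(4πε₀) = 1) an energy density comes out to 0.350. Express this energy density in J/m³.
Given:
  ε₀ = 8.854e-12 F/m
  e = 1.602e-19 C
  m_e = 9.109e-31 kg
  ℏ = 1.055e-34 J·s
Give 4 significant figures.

1.025e13 J/m³

One atomic unit of energy density: u_au = E_h/a₀³ = m_e⁴e¹⁰/((4πε₀)⁵ℏ⁸) = 2.929e13 J/m³.
0.350 × 2.929e13 J/m³ = 1.025e13 J/m³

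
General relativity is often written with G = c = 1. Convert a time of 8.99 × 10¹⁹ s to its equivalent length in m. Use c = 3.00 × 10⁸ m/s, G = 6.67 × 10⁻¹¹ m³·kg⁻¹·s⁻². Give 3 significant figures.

2.70 × 10²⁸ m

Time → length via c.
8.99 × 10¹⁹ s × (c) = 2.70 × 10²⁸ m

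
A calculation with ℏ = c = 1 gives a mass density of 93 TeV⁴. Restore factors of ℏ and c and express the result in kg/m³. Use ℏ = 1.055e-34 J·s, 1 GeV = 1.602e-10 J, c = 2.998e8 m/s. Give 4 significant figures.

2.154e34 kg/m³

Mass density is [E]/(c²[L]³) = [E]⁴/(ℏ³c⁵).
1 GeV⁴ → 1/(ℏ³c⁵) × (1 GeV in J)⁴ = 2.316e20 kg/m³.
Convert the energy scale: 93 TeV⁴ = 9.30e13 GeV⁴.
Result: 9.30e13 × 2.316e20 = 2.154e34 kg/m³.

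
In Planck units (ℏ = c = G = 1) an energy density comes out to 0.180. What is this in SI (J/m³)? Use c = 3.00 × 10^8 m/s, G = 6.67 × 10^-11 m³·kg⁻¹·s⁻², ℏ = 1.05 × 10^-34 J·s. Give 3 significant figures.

8.43 × 10^112 J/m³

One Planck energy density: u_P = c⁷/(ℏG²) = 4.68 × 10^113 J/m³.
0.180 × 4.68 × 10^113 J/m³ = 8.43 × 10^112 J/m³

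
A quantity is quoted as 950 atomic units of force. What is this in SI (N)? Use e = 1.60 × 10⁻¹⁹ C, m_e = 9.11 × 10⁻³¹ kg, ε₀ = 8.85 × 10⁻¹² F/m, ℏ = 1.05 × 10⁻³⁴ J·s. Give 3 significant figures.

One atomic unit of force: F_au = E_h/a₀ = m_e²e⁶/((4πε₀)³ℏ⁴) = 8.33 × 10⁻⁸ N.
950 × 8.33 × 10⁻⁸ N = 7.91 × 10⁻⁵ N

7.91 × 10⁻⁵ N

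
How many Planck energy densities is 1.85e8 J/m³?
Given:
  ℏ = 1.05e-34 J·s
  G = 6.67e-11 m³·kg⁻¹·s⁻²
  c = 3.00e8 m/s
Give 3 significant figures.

Planck energy density: u_P = c⁷/(ℏG²) = 4.68e113 J/m³.
1.85e8 / 4.68e113 = 3.95e-106

3.95e-106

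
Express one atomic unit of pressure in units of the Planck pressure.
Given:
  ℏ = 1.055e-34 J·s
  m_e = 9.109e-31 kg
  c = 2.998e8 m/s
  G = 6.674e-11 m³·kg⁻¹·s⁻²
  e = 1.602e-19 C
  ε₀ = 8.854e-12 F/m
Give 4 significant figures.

atomic unit of pressure: P_au = E_h/a₀³ = m_e⁴e¹⁰/((4πε₀)⁵ℏ⁸) = 2.929e13 Pa
Planck pressure: p_P = c⁷/(ℏG²) = 4.632e113 Pa
ratio = 2.929e13 / 4.632e113 = 6.323e-101

6.323e-101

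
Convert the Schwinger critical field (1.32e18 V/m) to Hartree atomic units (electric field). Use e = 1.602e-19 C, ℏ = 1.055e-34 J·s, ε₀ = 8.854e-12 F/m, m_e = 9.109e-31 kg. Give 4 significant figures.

2.573e6

atomic unit of electric field: E_au = E_h/(e a₀) = m_e²e⁵/((4πε₀)³ℏ⁴) = 5.131e11 V/m.
1.32e18 / 5.131e11 = 2.573e6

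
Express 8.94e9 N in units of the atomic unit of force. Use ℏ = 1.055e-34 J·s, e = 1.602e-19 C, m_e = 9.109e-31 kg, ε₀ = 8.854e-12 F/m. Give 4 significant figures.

atomic unit of force: F_au = E_h/a₀ = m_e²e⁶/((4πε₀)³ℏ⁴) = 8.220e-8 N.
8.94e9 / 8.220e-8 = 1.088e17

1.088e17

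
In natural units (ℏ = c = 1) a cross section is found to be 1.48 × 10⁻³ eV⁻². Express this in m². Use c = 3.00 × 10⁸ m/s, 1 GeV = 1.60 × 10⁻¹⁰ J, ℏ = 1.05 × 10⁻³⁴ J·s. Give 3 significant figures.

5.74 × 10⁻¹⁷ m²

Area is [L]² = [E]⁻²·(ℏc)²; restore (ℏc)².
1 GeV⁻² → (ℏc)² × (1 GeV in J)⁻² = 3.88 × 10⁻³² m².
Convert the energy scale: 1.48 × 10⁻³ eV⁻² = 1.48 × 10¹⁵ GeV⁻².
Result: 1.48 × 10¹⁵ × 3.88 × 10⁻³² = 5.74 × 10⁻¹⁷ m².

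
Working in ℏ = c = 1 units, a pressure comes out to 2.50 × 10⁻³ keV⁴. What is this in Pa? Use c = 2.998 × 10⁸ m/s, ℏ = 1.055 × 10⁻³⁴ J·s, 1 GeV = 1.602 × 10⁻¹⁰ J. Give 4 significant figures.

5.204 × 10¹⁰ Pa

Pressure is [E]/[L]³ = [E]⁴/(ℏc)³.
1 GeV⁴ → 1/(ℏc)³ × (1 GeV in J)⁴ = 2.082 × 10³⁷ Pa.
Convert the energy scale: 2.50 × 10⁻³ keV⁴ = 2.50 × 10⁻²⁷ GeV⁴.
Result: 2.50 × 10⁻²⁷ × 2.082 × 10³⁷ = 5.204 × 10¹⁰ Pa.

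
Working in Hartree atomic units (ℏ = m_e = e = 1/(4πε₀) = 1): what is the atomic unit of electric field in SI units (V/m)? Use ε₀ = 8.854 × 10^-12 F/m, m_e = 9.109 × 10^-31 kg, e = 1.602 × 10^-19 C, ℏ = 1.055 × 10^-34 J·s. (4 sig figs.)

From ℏ = m_e = e = 1/(4πε₀) = 1 the electric field scale is E_au = E_h/(e a₀) = m_e²e⁵/((4πε₀)³ℏ⁴).
E_h = 4.354 × 10^-18 J
a₀ = 5.297 × 10^-11 m
E_h/(e·a₀) = 5.131 × 10^11 V/m

5.131 × 10^11 V/m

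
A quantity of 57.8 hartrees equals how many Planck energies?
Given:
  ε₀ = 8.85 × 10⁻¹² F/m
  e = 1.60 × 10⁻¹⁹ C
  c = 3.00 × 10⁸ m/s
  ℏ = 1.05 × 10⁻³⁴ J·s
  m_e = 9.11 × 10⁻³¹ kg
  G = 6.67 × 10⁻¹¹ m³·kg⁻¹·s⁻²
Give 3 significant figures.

1.29 × 10⁻²⁵

hartree: E_h = m_e e⁴/(4πε₀ℏ)² = 4.38 × 10⁻¹⁸ J
Planck energy: E_P = √(ℏc⁵/G) = 1.96 × 10⁹ J
57.8 × 4.38 × 10⁻¹⁸ / 1.96 × 10⁹ = 1.29 × 10⁻²⁵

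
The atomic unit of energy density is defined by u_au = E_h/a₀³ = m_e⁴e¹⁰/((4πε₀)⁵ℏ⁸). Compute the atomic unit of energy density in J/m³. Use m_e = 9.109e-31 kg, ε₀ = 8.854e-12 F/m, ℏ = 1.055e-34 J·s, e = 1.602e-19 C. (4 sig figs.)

u_au = E_h/a₀³ = m_e⁴e¹⁰/((4πε₀)⁵ℏ⁸)
E_h = 4.354e-18 J
a₀ = 5.297e-11 m
E_h/a₀³ = 2.929e13 J/m³

2.929e13 J/m³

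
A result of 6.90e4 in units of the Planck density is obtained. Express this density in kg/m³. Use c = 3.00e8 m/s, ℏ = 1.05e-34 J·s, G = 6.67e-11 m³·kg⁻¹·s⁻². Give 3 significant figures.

3.59e101 kg/m³

One Planck density: ρ_P = c⁵/(ℏG²) = 5.20e96 kg/m³.
6.90e4 × 5.20e96 kg/m³ = 3.59e101 kg/m³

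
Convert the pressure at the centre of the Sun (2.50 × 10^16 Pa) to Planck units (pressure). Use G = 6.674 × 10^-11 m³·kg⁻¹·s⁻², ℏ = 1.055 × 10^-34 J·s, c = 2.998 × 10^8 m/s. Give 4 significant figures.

5.397 × 10^-98

Planck pressure: p_P = c⁷/(ℏG²) = 4.632 × 10^113 Pa.
2.50 × 10^16 / 4.632 × 10^113 = 5.397 × 10^-98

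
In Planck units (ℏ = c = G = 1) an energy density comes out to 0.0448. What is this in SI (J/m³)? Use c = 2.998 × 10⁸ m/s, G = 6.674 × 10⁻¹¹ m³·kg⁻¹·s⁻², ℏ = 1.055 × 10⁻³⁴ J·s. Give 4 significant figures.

One Planck energy density: u_P = c⁷/(ℏG²) = 4.632 × 10¹¹³ J/m³.
0.0448 × 4.632 × 10¹¹³ J/m³ = 2.075 × 10¹¹² J/m³

2.075 × 10¹¹² J/m³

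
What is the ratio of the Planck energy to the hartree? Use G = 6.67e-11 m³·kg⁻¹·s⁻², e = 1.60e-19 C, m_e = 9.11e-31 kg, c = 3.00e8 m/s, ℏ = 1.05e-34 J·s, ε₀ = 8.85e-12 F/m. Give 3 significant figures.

Planck energy: E_P = √(ℏc⁵/G) = 1.96e9 J
hartree: E_h = m_e e⁴/(4πε₀ℏ)² = 4.38e-18 J
ratio = 1.96e9 / 4.38e-18 = 4.47e26

4.47e26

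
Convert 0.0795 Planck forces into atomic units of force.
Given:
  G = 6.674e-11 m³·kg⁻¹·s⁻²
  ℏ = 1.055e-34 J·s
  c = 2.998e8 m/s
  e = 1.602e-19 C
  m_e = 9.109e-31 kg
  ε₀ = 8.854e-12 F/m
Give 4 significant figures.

1.171e50

Planck force: F_P = c⁴/G = 1.210e44 N
atomic unit of force: F_au = E_h/a₀ = m_e²e⁶/((4πε₀)³ℏ⁴) = 8.220e-8 N
0.0795 × 1.210e44 / 8.220e-8 = 1.171e50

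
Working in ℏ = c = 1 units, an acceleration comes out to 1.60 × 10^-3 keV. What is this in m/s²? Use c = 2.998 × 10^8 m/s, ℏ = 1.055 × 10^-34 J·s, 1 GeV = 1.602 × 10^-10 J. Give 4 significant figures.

7.284 × 10^23 m/s²

Acceleration is [L]/[T]² = c·[E]/ℏ.
1 GeV → c/ℏ × (1 GeV in J) = 4.552 × 10^32 m/s².
Convert the energy scale: 1.60 × 10^-3 keV = 1.60 × 10^-9 GeV.
Result: 1.60 × 10^-9 × 4.552 × 10^32 = 7.284 × 10^23 m/s².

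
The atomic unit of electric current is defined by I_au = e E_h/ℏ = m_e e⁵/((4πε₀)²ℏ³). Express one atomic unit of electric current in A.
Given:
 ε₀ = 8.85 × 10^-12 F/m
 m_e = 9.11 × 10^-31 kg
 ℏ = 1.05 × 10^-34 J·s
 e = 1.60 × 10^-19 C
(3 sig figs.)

6.67 × 10^-3 A

I_au = e E_h/ℏ = m_e e⁵/((4πε₀)²ℏ³)
E_h = 4.38 × 10^-18 J
e·E_h/ℏ = 6.67 × 10^-3 A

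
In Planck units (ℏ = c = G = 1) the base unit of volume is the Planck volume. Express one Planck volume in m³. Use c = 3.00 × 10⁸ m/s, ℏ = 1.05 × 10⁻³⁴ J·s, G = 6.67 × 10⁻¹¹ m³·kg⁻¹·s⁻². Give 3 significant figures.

V_P = (ℏG/c³)^(3/2)
  = √(1.75 × 10⁻²⁰⁹)
  = 4.18 × 10⁻¹⁰⁵ m³

4.18 × 10⁻¹⁰⁵ m³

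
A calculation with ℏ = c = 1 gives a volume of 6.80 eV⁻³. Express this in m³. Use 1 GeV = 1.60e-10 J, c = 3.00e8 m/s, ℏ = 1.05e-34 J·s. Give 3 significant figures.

Volume is [L]³ = [E]⁻³·(ℏc)³.
1 GeV⁻³ → (ℏc)³ × (1 GeV in J)⁻³ = 7.63e-48 m³.
Convert the energy scale: 6.80 eV⁻³ = 6.80e27 GeV⁻³.
Result: 6.80e27 × 7.63e-48 = 5.19e-20 m³.

5.19e-20 m³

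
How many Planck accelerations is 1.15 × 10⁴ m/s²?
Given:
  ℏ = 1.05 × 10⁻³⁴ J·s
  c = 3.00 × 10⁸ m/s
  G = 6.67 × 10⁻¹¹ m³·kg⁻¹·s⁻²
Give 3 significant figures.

Planck acceleration: a_P = √(c⁷/(ℏG)) = 5.59 × 10⁵¹ m/s².
1.15 × 10⁴ / 5.59 × 10⁵¹ = 2.06 × 10⁻⁴⁸

2.06 × 10⁻⁴⁸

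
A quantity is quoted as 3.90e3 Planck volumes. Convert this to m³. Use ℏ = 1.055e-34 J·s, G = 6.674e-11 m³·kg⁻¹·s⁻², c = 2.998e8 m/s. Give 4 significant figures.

One Planck volume: V_P = (ℏG/c³)^(3/2) = 4.224e-105 m³.
3.90e3 × 4.224e-105 m³ = 1.647e-101 m³

1.647e-101 m³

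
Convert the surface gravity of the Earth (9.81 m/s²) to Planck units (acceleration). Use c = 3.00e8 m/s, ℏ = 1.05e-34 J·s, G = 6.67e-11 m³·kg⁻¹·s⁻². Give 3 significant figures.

Planck acceleration: a_P = √(c⁷/(ℏG)) = 5.59e51 m/s².
9.81 / 5.59e51 = 1.76e-51

1.76e-51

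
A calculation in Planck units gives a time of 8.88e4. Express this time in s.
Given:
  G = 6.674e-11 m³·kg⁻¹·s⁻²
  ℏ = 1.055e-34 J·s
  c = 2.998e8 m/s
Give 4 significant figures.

4.788e-39 s

One Planck time: t_P = √(ℏG/c⁵) = 5.392e-44 s.
8.88e4 × 5.392e-44 s = 4.788e-39 s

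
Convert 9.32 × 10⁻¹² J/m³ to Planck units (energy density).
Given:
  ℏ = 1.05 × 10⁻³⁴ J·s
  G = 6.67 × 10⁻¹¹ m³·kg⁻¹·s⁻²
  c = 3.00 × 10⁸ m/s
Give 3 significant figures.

1.99 × 10⁻¹²⁵

Planck energy density: u_P = c⁷/(ℏG²) = 4.68 × 10¹¹³ J/m³.
9.32 × 10⁻¹² / 4.68 × 10¹¹³ = 1.99 × 10⁻¹²⁵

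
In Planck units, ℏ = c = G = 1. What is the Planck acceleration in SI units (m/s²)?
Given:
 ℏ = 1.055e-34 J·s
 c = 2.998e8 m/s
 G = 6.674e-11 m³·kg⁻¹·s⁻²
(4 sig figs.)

Dimensional analysis gives a_P = √(c⁷/(ℏG)).
  = √(3.092e103)
  = 5.560e51 m/s²

5.560e51 m/s²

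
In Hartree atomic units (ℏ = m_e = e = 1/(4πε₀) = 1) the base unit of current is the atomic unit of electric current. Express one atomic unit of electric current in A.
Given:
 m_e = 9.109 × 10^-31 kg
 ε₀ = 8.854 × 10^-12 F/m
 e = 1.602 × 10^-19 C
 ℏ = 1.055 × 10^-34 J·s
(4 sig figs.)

I_au = e E_h/ℏ = m_e e⁵/((4πε₀)²ℏ³)
E_h = 4.354 × 10^-18 J
e·E_h/ℏ = 6.612 × 10^-3 A

6.612 × 10^-3 A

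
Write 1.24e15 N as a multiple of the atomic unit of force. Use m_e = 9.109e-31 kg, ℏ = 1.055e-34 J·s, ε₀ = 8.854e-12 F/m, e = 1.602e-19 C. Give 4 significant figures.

atomic unit of force: F_au = E_h/a₀ = m_e²e⁶/((4πε₀)³ℏ⁴) = 8.220e-8 N.
1.24e15 / 8.220e-8 = 1.509e22

1.509e22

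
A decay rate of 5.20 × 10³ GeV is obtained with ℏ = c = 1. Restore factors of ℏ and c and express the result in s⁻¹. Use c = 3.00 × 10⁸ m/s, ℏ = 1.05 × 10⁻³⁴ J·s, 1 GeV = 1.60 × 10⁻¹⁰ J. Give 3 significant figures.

A rate is [E]/ℏ; divide by ℏ.
1 GeV → 1/ℏ × (1 GeV in J) = 1.52 × 10²⁴ s⁻¹.
Result: 5.20 × 10³ × 1.52 × 10²⁴ = 7.92 × 10²⁷ s⁻¹.

7.92 × 10²⁷ s⁻¹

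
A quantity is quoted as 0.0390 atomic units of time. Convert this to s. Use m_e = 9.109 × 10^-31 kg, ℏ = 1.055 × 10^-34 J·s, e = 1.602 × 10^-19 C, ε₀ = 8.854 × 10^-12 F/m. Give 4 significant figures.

9.449 × 10^-19 s

One atomic unit of time: τ_au = (4πε₀)²ℏ³/(m_e e⁴) = 2.423 × 10^-17 s.
0.0390 × 2.423 × 10^-17 s = 9.449 × 10^-19 s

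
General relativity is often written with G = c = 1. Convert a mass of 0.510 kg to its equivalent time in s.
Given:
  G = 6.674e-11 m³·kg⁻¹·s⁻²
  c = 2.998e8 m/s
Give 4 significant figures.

1.263e-36 s

Mass → time via G/c³.
0.510 kg × (G/c³) = 1.263e-36 s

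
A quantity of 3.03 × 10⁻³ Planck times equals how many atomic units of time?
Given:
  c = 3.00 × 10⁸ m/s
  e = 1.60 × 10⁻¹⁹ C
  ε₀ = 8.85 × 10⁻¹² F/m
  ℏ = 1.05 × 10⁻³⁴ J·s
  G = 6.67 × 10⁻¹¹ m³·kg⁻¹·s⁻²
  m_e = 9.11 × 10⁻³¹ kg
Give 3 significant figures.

6.78 × 10⁻³⁰

Planck time: t_P = √(ℏG/c⁵) = 5.37 × 10⁻⁴⁴ s
atomic unit of time: τ_au = (4πε₀)²ℏ³/(m_e e⁴) = 2.40 × 10⁻¹⁷ s
3.03 × 10⁻³ × 5.37 × 10⁻⁴⁴ / 2.40 × 10⁻¹⁷ = 6.78 × 10⁻³⁰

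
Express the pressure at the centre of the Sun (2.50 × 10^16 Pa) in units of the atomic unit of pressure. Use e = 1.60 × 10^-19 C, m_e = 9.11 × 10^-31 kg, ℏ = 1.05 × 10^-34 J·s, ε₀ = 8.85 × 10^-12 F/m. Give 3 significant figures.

830

atomic unit of pressure: P_au = E_h/a₀³ = m_e⁴e¹⁰/((4πε₀)⁵ℏ⁸) = 3.01 × 10^13 Pa.
2.50 × 10^16 / 3.01 × 10^13 = 830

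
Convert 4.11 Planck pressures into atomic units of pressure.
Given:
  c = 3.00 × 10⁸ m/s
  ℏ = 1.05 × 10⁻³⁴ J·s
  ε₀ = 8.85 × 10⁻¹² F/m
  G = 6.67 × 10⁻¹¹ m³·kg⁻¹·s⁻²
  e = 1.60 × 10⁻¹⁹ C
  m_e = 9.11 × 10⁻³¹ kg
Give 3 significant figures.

6.39 × 10¹⁰⁰

Planck pressure: p_P = c⁷/(ℏG²) = 4.68 × 10¹¹³ Pa
atomic unit of pressure: P_au = E_h/a₀³ = m_e⁴e¹⁰/((4πε₀)⁵ℏ⁸) = 3.01 × 10¹³ Pa
4.11 × 4.68 × 10¹¹³ / 3.01 × 10¹³ = 6.39 × 10¹⁰⁰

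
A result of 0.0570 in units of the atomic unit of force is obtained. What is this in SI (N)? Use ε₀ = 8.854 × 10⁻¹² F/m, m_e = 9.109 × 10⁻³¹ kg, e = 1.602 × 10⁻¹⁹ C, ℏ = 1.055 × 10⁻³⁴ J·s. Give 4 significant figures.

4.685 × 10⁻⁹ N

One atomic unit of force: F_au = E_h/a₀ = m_e²e⁶/((4πε₀)³ℏ⁴) = 8.220 × 10⁻⁸ N.
0.0570 × 8.220 × 10⁻⁸ N = 4.685 × 10⁻⁹ N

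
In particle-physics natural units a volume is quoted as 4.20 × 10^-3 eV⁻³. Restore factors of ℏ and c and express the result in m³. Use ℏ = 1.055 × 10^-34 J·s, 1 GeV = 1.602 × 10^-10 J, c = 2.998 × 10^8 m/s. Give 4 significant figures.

3.232 × 10^-23 m³

Volume is [L]³ = [E]⁻³·(ℏc)³.
1 GeV⁻³ → (ℏc)³ × (1 GeV in J)⁻³ = 7.696 × 10^-48 m³.
Convert the energy scale: 4.20 × 10^-3 eV⁻³ = 4.20 × 10^24 GeV⁻³.
Result: 4.20 × 10^24 × 7.696 × 10^-48 = 3.232 × 10^-23 m³.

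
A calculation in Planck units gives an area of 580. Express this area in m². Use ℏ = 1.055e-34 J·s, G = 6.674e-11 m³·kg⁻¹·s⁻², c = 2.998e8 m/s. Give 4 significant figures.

1.516e-67 m²

One Planck area: A_P = ℏG/c³ = 2.613e-70 m².
580 × 2.613e-70 m² = 1.516e-67 m²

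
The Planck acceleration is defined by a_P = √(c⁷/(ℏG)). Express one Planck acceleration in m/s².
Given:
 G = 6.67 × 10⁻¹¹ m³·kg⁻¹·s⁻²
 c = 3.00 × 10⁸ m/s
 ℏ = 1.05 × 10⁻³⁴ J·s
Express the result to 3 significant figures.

5.59 × 10⁵¹ m/s²

a_P = √(c⁷/(ℏG))
  = √(3.12 × 10¹⁰³)
  = 5.59 × 10⁵¹ m/s²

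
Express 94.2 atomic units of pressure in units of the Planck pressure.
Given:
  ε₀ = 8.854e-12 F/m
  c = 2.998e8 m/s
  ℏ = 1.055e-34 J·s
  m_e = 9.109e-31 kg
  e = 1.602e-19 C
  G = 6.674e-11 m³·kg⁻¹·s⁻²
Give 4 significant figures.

5.957e-99

atomic unit of pressure: P_au = E_h/a₀³ = m_e⁴e¹⁰/((4πε₀)⁵ℏ⁸) = 2.929e13 Pa
Planck pressure: p_P = c⁷/(ℏG²) = 4.632e113 Pa
94.2 × 2.929e13 / 4.632e113 = 5.957e-99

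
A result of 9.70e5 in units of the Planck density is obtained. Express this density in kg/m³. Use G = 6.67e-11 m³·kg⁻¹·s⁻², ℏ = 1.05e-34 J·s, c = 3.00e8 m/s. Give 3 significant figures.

5.05e102 kg/m³

One Planck density: ρ_P = c⁵/(ℏG²) = 5.20e96 kg/m³.
9.70e5 × 5.20e96 kg/m³ = 5.05e102 kg/m³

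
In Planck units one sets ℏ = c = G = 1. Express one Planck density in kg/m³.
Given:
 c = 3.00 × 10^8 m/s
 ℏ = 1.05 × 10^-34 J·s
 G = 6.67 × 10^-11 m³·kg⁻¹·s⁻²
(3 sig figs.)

5.20 × 10^96 kg/m³

ρ_P = c⁵/(ℏG²)
  = 2.43 × 10^42 / 4.67 × 10^-55
  = 5.20 × 10^96 kg/m³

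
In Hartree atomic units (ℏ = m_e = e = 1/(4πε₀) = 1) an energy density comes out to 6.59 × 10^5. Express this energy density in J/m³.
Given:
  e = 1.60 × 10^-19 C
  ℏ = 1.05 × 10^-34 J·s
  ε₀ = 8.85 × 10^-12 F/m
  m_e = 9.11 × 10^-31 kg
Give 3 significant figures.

One atomic unit of energy density: u_au = E_h/a₀³ = m_e⁴e¹⁰/((4πε₀)⁵ℏ⁸) = 3.01 × 10^13 J/m³.
6.59 × 10^5 × 3.01 × 10^13 J/m³ = 1.99 × 10^19 J/m³

1.99 × 10^19 J/m³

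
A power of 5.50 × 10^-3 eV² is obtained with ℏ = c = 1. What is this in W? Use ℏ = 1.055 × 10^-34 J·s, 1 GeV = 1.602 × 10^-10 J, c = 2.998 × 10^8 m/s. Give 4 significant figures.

Power is [E]/[T] = [E]²/ℏ.
1 GeV² → 1/ℏ × (1 GeV in J)² = 2.433 × 10^14 W.
Convert the energy scale: 5.50 × 10^-3 eV² = 5.50 × 10^-21 GeV².
Result: 5.50 × 10^-21 × 2.433 × 10^14 = 1.338 × 10^-6 W.

1.338 × 10^-6 W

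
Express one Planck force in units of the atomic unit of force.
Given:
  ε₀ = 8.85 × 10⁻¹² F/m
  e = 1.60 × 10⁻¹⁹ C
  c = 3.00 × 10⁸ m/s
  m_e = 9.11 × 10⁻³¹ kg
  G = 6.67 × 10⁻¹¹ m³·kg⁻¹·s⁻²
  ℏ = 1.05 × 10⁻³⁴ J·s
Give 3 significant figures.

Planck force: F_P = c⁴/G = 1.21 × 10⁴⁴ N
atomic unit of force: F_au = E_h/a₀ = m_e²e⁶/((4πε₀)³ℏ⁴) = 8.33 × 10⁻⁸ N
ratio = 1.21 × 10⁴⁴ / 8.33 × 10⁻⁸ = 1.46 × 10⁵¹

1.46 × 10⁵¹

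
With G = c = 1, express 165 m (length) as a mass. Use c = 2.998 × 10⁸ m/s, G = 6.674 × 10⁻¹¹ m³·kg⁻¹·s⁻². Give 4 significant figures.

2.222 × 10²⁹ kg

Length → mass via c²/G.
165 m × (c²/G) = 2.222 × 10²⁹ kg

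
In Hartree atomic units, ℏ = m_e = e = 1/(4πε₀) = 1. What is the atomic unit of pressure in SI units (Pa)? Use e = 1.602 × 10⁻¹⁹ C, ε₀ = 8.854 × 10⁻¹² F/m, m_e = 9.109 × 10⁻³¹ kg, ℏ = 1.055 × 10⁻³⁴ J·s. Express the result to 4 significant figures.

From ℏ = m_e = e = 1/(4πε₀) = 1 the pressure scale is P_au = E_h/a₀³ = m_e⁴e¹⁰/((4πε₀)⁵ℏ⁸).
E_h = 4.354 × 10⁻¹⁸ J
a₀ = 5.297 × 10⁻¹¹ m
E_h/a₀³ = 2.929 × 10¹³ Pa

2.929 × 10¹³ Pa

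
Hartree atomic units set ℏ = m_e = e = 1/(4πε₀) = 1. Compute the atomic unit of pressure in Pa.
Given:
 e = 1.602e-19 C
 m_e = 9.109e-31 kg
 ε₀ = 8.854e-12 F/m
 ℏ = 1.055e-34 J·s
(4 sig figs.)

2.929e13 Pa

From ℏ = m_e = e = 1/(4πε₀) = 1 the pressure scale is P_au = E_h/a₀³ = m_e⁴e¹⁰/((4πε₀)⁵ℏ⁸).
E_h = 4.354e-18 J
a₀ = 5.297e-11 m
E_h/a₀³ = 2.929e13 Pa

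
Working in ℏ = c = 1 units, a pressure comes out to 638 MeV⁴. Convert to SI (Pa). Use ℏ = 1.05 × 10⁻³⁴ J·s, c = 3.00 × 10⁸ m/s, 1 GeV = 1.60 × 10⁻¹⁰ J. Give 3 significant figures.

Pressure is [E]/[L]³ = [E]⁴/(ℏc)³.
1 GeV⁴ → 1/(ℏc)³ × (1 GeV in J)⁴ = 2.10 × 10³⁷ Pa.
Convert the energy scale: 638 MeV⁴ = 6.38 × 10⁻¹⁰ GeV⁴.
Result: 6.38 × 10⁻¹⁰ × 2.10 × 10³⁷ = 1.34 × 10²⁸ Pa.

1.34 × 10²⁸ Pa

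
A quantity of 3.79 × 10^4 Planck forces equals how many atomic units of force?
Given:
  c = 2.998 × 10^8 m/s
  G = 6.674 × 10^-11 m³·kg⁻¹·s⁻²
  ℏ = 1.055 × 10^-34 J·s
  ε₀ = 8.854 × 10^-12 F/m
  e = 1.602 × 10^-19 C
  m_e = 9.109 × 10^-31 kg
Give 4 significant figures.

Planck force: F_P = c⁴/G = 1.210 × 10^44 N
atomic unit of force: F_au = E_h/a₀ = m_e²e⁶/((4πε₀)³ℏ⁴) = 8.220 × 10^-8 N
3.79 × 10^4 × 1.210 × 10^44 / 8.220 × 10^-8 = 5.581 × 10^55

5.581 × 10^55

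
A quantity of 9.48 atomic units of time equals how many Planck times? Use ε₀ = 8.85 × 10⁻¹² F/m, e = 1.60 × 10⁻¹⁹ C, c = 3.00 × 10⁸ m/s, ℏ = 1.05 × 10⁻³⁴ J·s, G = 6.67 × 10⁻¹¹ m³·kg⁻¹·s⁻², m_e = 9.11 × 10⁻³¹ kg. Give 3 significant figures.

4.23 × 10²⁷

atomic unit of time: τ_au = (4πε₀)²ℏ³/(m_e e⁴) = 2.40 × 10⁻¹⁷ s
Planck time: t_P = √(ℏG/c⁵) = 5.37 × 10⁻⁴⁴ s
9.48 × 2.40 × 10⁻¹⁷ / 5.37 × 10⁻⁴⁴ = 4.23 × 10²⁷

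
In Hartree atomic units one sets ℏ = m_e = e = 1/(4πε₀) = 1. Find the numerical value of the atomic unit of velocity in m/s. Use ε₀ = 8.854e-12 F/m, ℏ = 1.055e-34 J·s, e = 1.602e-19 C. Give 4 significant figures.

v_au = e²/(4πε₀ℏ)
  = 2.566e-38 / 1.174e-44
  = 2.186e6 m/s

2.186e6 m/s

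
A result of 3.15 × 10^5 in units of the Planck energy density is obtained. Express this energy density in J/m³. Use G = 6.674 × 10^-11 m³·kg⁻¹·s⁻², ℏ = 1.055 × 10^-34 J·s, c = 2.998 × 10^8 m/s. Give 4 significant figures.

One Planck energy density: u_P = c⁷/(ℏG²) = 4.632 × 10^113 J/m³.
3.15 × 10^5 × 4.632 × 10^113 J/m³ = 1.459 × 10^119 J/m³

1.459 × 10^119 J/m³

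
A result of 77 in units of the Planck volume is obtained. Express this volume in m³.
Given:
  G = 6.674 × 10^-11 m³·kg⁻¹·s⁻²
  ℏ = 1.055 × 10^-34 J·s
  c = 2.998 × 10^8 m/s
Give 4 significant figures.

One Planck volume: V_P = (ℏG/c³)^(3/2) = 4.224 × 10^-105 m³.
77 × 4.224 × 10^-105 m³ = 3.252 × 10^-103 m³

3.252 × 10^-103 m³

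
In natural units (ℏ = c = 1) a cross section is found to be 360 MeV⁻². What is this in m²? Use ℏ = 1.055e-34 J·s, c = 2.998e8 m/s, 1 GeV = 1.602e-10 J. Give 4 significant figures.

Area is [L]² = [E]⁻²·(ℏc)²; restore (ℏc)².
1 GeV⁻² → (ℏc)² × (1 GeV in J)⁻² = 3.898e-32 m².
Convert the energy scale: 360 MeV⁻² = 3.60e8 GeV⁻².
Result: 3.60e8 × 3.898e-32 = 1.403e-23 m².

1.403e-23 m²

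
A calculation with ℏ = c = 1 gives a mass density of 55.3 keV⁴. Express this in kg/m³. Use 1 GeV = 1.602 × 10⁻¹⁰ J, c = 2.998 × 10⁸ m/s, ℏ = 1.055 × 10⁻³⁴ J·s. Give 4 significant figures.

Mass density is [E]/(c²[L]³) = [E]⁴/(ℏ³c⁵).
1 GeV⁴ → 1/(ℏ³c⁵) × (1 GeV in J)⁴ = 2.316 × 10²⁰ kg/m³.
Convert the energy scale: 55.3 keV⁴ = 5.53 × 10⁻²³ GeV⁴.
Result: 5.53 × 10⁻²³ × 2.316 × 10²⁰ = 0.01281 kg/m³.

0.01281 kg/m³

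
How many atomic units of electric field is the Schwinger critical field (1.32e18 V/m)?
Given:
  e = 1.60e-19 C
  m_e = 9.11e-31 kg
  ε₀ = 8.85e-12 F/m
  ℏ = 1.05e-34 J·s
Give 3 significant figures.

atomic unit of electric field: E_au = E_h/(e a₀) = m_e²e⁵/((4πε₀)³ℏ⁴) = 5.20e11 V/m.
1.32e18 / 5.20e11 = 2.54e6

2.54e6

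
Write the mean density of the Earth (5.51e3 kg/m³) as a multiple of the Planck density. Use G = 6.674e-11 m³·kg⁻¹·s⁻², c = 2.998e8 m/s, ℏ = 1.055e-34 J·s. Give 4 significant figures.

Planck density: ρ_P = c⁵/(ℏG²) = 5.154e96 kg/m³.
5.51e3 / 5.154e96 = 1.069e-93

1.069e-93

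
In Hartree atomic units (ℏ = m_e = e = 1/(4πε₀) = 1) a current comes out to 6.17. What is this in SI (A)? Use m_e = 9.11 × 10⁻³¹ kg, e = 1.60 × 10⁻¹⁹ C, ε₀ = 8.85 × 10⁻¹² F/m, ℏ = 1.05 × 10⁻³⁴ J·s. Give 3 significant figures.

0.0412 A

One atomic unit of electric current: I_au = e E_h/ℏ = m_e e⁵/((4πε₀)²ℏ³) = 6.67 × 10⁻³ A.
6.17 × 6.67 × 10⁻³ A = 0.0412 A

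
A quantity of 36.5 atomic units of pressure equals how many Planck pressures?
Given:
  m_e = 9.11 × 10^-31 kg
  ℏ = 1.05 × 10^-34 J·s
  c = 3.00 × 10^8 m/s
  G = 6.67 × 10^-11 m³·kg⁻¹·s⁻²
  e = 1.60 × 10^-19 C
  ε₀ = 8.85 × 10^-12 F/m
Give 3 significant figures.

atomic unit of pressure: P_au = E_h/a₀³ = m_e⁴e¹⁰/((4πε₀)⁵ℏ⁸) = 3.01 × 10^13 Pa
Planck pressure: p_P = c⁷/(ℏG²) = 4.68 × 10^113 Pa
36.5 × 3.01 × 10^13 / 4.68 × 10^113 = 2.35 × 10^-99

2.35 × 10^-99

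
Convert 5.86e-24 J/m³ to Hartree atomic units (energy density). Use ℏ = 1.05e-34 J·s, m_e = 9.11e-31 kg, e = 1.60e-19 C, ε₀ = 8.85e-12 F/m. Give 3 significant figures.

1.94e-37

atomic unit of energy density: u_au = E_h/a₀³ = m_e⁴e¹⁰/((4πε₀)⁵ℏ⁸) = 3.01e13 J/m³.
5.86e-24 / 3.01e13 = 1.94e-37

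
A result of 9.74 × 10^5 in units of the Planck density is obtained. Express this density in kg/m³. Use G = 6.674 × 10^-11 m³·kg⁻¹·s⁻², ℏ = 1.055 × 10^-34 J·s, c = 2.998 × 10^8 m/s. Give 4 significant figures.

5.020 × 10^102 kg/m³

One Planck density: ρ_P = c⁵/(ℏG²) = 5.154 × 10^96 kg/m³.
9.74 × 10^5 × 5.154 × 10^96 kg/m³ = 5.020 × 10^102 kg/m³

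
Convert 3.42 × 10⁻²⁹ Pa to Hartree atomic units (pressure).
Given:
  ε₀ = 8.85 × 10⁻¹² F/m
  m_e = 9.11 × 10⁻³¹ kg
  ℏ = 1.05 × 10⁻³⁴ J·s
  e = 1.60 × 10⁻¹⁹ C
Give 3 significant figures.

1.14 × 10⁻⁴²

atomic unit of pressure: P_au = E_h/a₀³ = m_e⁴e¹⁰/((4πε₀)⁵ℏ⁸) = 3.01 × 10¹³ Pa.
3.42 × 10⁻²⁹ / 3.01 × 10¹³ = 1.14 × 10⁻⁴²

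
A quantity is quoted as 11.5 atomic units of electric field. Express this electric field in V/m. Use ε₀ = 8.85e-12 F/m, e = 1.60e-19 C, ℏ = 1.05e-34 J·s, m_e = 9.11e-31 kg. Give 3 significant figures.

5.99e12 V/m

One atomic unit of electric field: E_au = E_h/(e a₀) = m_e²e⁵/((4πε₀)³ℏ⁴) = 5.20e11 V/m.
11.5 × 5.20e11 V/m = 5.99e12 V/m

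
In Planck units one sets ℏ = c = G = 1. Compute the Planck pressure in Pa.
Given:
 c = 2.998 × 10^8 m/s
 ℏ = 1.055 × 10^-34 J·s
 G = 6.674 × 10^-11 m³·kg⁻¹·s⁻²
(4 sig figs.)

p_P = c⁷/(ℏG²)
  = 2.177 × 10^59 / 4.699 × 10^-55
  = 4.632 × 10^113 Pa

4.632 × 10^113 Pa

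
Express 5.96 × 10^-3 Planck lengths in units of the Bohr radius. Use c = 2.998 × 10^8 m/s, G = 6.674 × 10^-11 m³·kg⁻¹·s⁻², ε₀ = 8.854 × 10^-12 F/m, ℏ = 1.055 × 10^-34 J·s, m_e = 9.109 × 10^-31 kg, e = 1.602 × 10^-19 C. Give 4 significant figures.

Planck length: ℓ_P = √(ℏG/c³) = 1.616 × 10^-35 m
Bohr radius: a₀ = 4πε₀ℏ²/(m_e e²) = 5.297 × 10^-11 m
5.96 × 10^-3 × 1.616 × 10^-35 / 5.297 × 10^-11 = 1.819 × 10^-27

1.819 × 10^-27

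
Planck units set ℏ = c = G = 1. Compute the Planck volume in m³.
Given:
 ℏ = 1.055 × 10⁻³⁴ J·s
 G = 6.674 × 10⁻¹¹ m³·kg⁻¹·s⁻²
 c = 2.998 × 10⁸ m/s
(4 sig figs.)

From ℏ = c = G = 1 the volume scale is V_P = (ℏG/c³)^(3/2).
  = √(1.784 × 10⁻²⁰⁹)
  = 4.224 × 10⁻¹⁰⁵ m³

4.224 × 10⁻¹⁰⁵ m³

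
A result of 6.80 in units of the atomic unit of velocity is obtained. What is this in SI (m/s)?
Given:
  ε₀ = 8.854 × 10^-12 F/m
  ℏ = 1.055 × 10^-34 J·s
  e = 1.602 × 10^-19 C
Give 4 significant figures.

One atomic unit of velocity: v_au = e²/(4πε₀ℏ) = 2.186 × 10^6 m/s.
6.80 × 2.186 × 10^6 m/s = 1.487 × 10^7 m/s

1.487 × 10^7 m/s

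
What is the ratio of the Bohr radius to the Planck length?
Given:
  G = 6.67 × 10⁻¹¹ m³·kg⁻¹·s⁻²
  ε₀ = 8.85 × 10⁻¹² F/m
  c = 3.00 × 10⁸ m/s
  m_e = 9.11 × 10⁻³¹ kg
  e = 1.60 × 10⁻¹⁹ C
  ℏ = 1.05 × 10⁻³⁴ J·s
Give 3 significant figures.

3.26 × 10²⁴

Bohr radius: a₀ = 4πε₀ℏ²/(m_e e²) = 5.26 × 10⁻¹¹ m
Planck length: ℓ_P = √(ℏG/c³) = 1.61 × 10⁻³⁵ m
ratio = 5.26 × 10⁻¹¹ / 1.61 × 10⁻³⁵ = 3.26 × 10²⁴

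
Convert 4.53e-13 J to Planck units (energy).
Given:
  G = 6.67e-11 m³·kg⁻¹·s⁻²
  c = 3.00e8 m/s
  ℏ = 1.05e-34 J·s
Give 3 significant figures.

2.32e-22

Planck energy: E_P = √(ℏc⁵/G) = 1.96e9 J.
4.53e-13 / 1.96e9 = 2.32e-22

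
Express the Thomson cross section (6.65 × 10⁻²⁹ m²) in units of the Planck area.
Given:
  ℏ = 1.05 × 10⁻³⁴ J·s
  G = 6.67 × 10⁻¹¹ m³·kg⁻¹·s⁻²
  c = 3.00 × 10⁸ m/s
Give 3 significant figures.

Planck area: A_P = ℏG/c³ = 2.59 × 10⁻⁷⁰ m².
6.65 × 10⁻²⁹ / 2.59 × 10⁻⁷⁰ = 2.56 × 10⁴¹

2.56 × 10⁴¹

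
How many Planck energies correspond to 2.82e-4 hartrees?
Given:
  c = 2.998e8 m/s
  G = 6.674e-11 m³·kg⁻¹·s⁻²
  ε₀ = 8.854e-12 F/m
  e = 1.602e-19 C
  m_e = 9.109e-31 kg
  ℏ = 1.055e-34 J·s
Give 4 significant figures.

hartree: E_h = m_e e⁴/(4πε₀ℏ)² = 4.354e-18 J
Planck energy: E_P = √(ℏc⁵/G) = 1.957e9 J
2.82e-4 × 4.354e-18 / 1.957e9 = 6.276e-31

6.276e-31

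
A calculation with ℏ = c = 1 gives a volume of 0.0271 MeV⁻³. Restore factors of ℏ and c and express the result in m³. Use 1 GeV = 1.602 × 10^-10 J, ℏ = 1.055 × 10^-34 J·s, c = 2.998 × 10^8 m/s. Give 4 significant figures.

Volume is [L]³ = [E]⁻³·(ℏc)³.
1 GeV⁻³ → (ℏc)³ × (1 GeV in J)⁻³ = 7.696 × 10^-48 m³.
Convert the energy scale: 0.0271 MeV⁻³ = 2.71 × 10^7 GeV⁻³.
Result: 2.71 × 10^7 × 7.696 × 10^-48 = 2.086 × 10^-40 m³.

2.086 × 10^-40 m³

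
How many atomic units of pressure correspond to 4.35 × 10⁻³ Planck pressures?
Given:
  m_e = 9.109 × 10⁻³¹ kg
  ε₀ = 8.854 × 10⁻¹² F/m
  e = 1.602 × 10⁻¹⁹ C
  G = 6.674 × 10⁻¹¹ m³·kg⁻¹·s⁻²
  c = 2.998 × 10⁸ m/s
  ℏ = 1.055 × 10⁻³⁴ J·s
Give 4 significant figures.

6.879 × 10⁹⁷

Planck pressure: p_P = c⁷/(ℏG²) = 4.632 × 10¹¹³ Pa
atomic unit of pressure: P_au = E_h/a₀³ = m_e⁴e¹⁰/((4πε₀)⁵ℏ⁸) = 2.929 × 10¹³ Pa
4.35 × 10⁻³ × 4.632 × 10¹¹³ / 2.929 × 10¹³ = 6.879 × 10⁹⁷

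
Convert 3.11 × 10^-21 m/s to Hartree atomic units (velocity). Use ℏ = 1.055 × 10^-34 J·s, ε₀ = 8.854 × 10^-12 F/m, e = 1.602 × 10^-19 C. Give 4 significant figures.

atomic unit of velocity: v_au = e²/(4πε₀ℏ) = 2.186 × 10^6 m/s.
3.11 × 10^-21 / 2.186 × 10^6 = 1.422 × 10^-27

1.422 × 10^-27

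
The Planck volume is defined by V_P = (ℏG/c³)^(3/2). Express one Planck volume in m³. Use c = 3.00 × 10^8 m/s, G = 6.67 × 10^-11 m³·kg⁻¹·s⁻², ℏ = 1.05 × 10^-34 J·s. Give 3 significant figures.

V_P = (ℏG/c³)^(3/2)
  = √(1.75 × 10^-209)
  = 4.18 × 10^-105 m³

4.18 × 10^-105 m³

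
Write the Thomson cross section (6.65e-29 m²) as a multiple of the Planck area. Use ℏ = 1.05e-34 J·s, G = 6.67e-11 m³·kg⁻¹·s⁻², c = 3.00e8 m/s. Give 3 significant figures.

2.56e41

Planck area: A_P = ℏG/c³ = 2.59e-70 m².
6.65e-29 / 2.59e-70 = 2.56e41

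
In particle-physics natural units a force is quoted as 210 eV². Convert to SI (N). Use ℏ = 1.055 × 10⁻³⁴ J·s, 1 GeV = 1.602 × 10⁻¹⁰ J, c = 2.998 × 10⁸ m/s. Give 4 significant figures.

1.704 × 10⁻¹⁰ N

Force is [E]/[L] = [E]²/(ℏc); restore (ℏc)⁻¹.
1 GeV² → 1/(ℏc) × (1 GeV in J)² = 8.114 × 10⁵ N.
Convert the energy scale: 210 eV² = 2.10 × 10⁻¹⁶ GeV².
Result: 2.10 × 10⁻¹⁶ × 8.114 × 10⁵ = 1.704 × 10⁻¹⁰ N.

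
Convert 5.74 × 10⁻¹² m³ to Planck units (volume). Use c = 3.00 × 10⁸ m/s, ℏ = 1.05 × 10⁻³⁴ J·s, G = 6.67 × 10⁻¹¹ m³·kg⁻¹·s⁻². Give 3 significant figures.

Planck volume: V_P = (ℏG/c³)^(3/2) = 4.18 × 10⁻¹⁰⁵ m³.
5.74 × 10⁻¹² / 4.18 × 10⁻¹⁰⁵ = 1.37 × 10⁹³

1.37 × 10⁹³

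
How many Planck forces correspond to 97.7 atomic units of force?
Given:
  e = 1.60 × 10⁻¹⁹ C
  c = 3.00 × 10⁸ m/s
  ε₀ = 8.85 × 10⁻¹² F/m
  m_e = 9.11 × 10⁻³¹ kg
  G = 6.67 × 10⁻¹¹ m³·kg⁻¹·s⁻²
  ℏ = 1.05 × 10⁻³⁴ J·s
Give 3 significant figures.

atomic unit of force: F_au = E_h/a₀ = m_e²e⁶/((4πε₀)³ℏ⁴) = 8.33 × 10⁻⁸ N
Planck force: F_P = c⁴/G = 1.21 × 10⁴⁴ N
97.7 × 8.33 × 10⁻⁸ / 1.21 × 10⁴⁴ = 6.70 × 10⁻⁵⁰

6.70 × 10⁻⁵⁰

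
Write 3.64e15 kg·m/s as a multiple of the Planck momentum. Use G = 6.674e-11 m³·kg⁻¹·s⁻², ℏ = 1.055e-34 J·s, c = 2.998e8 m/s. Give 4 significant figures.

5.577e14

Planck momentum: p_P = √(ℏc³/G) = 6.527 kg·m/s.
3.64e15 / 6.527 = 5.577e14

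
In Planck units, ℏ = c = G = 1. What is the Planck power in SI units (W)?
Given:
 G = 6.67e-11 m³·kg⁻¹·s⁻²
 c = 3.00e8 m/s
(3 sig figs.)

From ℏ = c = G = 1 the power scale is P_P = c⁵/G.
  = 2.43e42 / 6.67e-11
  = 3.64e52 W

3.64e52 W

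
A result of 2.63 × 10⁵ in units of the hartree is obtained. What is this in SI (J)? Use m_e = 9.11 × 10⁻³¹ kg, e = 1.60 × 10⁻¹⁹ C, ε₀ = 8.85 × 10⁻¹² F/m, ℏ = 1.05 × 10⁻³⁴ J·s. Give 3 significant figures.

1.15 × 10⁻¹² J

One hartree: E_h = m_e e⁴/(4πε₀ℏ)² = 4.38 × 10⁻¹⁸ J.
2.63 × 10⁵ × 4.38 × 10⁻¹⁸ J = 1.15 × 10⁻¹² J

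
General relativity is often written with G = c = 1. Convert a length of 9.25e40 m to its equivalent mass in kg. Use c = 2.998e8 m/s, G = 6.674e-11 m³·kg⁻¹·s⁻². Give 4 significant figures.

Length → mass via c²/G.
9.25e40 m × (c²/G) = 1.246e68 kg

1.246e68 kg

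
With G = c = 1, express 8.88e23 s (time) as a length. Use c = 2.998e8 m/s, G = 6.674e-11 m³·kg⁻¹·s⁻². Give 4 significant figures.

Time → length via c.
8.88e23 s × (c) = 2.662e32 m

2.662e32 m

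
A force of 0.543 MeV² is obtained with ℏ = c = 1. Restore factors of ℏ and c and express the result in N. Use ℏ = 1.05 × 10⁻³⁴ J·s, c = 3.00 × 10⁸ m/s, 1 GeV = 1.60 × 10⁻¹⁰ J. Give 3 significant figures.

0.441 N

Force is [E]/[L] = [E]²/(ℏc); restore (ℏc)⁻¹.
1 GeV² → 1/(ℏc) × (1 GeV in J)² = 8.13 × 10⁵ N.
Convert the energy scale: 0.543 MeV² = 5.43 × 10⁻⁷ GeV².
Result: 5.43 × 10⁻⁷ × 8.13 × 10⁵ = 0.441 N.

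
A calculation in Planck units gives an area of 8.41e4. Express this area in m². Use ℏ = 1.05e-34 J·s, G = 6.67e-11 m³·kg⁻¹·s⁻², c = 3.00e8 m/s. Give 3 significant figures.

One Planck area: A_P = ℏG/c³ = 2.59e-70 m².
8.41e4 × 2.59e-70 m² = 2.18e-65 m²

2.18e-65 m²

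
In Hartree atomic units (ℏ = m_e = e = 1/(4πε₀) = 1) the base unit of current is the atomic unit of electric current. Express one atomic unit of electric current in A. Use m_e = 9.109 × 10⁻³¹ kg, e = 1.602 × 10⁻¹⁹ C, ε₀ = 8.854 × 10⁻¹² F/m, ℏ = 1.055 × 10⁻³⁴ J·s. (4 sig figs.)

6.612 × 10⁻³ A

I_au = e E_h/ℏ = m_e e⁵/((4πε₀)²ℏ³)
E_h = 4.354 × 10⁻¹⁸ J
e·E_h/ℏ = 6.612 × 10⁻³ A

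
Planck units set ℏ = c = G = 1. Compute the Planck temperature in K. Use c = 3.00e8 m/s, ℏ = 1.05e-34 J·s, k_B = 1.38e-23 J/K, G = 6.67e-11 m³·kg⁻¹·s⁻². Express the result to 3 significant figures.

1.42e32 K

Dimensional analysis gives T_P = √(ℏc⁵/G) / k_B.
  = √(3.83e18) × 7.25e22
  = 1.42e32 K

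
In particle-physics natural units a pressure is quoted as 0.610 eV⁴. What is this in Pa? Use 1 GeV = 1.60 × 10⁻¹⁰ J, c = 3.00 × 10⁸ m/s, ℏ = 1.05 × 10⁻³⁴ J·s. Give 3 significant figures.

Pressure is [E]/[L]³ = [E]⁴/(ℏc)³.
1 GeV⁴ → 1/(ℏc)³ × (1 GeV in J)⁴ = 2.10 × 10³⁷ Pa.
Convert the energy scale: 0.610 eV⁴ = 6.10 × 10⁻³⁷ GeV⁴.
Result: 6.10 × 10⁻³⁷ × 2.10 × 10³⁷ = 12.8 Pa.

12.8 Pa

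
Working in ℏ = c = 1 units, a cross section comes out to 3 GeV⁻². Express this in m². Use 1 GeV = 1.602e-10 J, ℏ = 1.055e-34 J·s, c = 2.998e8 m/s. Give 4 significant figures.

Area is [L]² = [E]⁻²·(ℏc)²; restore (ℏc)².
1 GeV⁻² → (ℏc)² × (1 GeV in J)⁻² = 3.898e-32 m².
Result: 3 × 3.898e-32 = 1.169e-31 m².

1.169e-31 m²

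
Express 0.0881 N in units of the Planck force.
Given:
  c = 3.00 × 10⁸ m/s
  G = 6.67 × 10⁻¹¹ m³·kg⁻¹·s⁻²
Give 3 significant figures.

Planck force: F_P = c⁴/G = 1.21 × 10⁴⁴ N.
0.0881 / 1.21 × 10⁴⁴ = 7.25 × 10⁻⁴⁶

7.25 × 10⁻⁴⁶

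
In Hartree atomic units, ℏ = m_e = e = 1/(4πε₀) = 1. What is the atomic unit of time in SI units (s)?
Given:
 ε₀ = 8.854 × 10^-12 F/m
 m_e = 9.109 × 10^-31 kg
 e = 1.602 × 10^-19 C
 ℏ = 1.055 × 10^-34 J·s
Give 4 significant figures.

From ℏ = m_e = e = 1/(4πε₀) = 1 the time scale is τ_au = (4πε₀)²ℏ³/(m_e e⁴).
E_h = 4.354 × 10^-18 J
ℏ/E_h = 2.423 × 10^-17 s

2.423 × 10^-17 s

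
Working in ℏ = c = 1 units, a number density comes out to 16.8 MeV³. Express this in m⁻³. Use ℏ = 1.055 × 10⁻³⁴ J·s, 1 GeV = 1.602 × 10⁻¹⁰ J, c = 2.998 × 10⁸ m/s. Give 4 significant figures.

2.183 × 10³⁹ m⁻³

Number density is [L]⁻³ = [E]³/(ℏc)³.
1 GeV³ → 1/(ℏc)³ × (1 GeV in J)³ = 1.299 × 10⁴⁷ m⁻³.
Convert the energy scale: 16.8 MeV³ = 1.68 × 10⁻⁸ GeV³.
Result: 1.68 × 10⁻⁸ × 1.299 × 10⁴⁷ = 2.183 × 10³⁹ m⁻³.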